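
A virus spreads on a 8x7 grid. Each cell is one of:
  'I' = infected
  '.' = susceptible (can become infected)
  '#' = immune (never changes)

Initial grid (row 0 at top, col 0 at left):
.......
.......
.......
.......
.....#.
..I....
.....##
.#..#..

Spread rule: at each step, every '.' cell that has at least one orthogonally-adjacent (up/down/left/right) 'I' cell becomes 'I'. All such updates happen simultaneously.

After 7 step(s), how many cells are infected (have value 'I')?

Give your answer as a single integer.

Answer: 46

Derivation:
Step 0 (initial): 1 infected
Step 1: +4 new -> 5 infected
Step 2: +8 new -> 13 infected
Step 3: +9 new -> 22 infected
Step 4: +7 new -> 29 infected
Step 5: +7 new -> 36 infected
Step 6: +6 new -> 42 infected
Step 7: +4 new -> 46 infected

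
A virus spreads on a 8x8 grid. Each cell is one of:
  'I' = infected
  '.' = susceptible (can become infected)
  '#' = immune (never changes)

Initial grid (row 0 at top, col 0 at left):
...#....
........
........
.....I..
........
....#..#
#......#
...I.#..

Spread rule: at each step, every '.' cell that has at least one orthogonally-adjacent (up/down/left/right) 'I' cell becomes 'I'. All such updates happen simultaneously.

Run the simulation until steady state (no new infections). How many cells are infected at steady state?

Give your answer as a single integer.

Step 0 (initial): 2 infected
Step 1: +7 new -> 9 infected
Step 2: +12 new -> 21 infected
Step 3: +13 new -> 34 infected
Step 4: +9 new -> 43 infected
Step 5: +7 new -> 50 infected
Step 6: +5 new -> 55 infected
Step 7: +2 new -> 57 infected
Step 8: +1 new -> 58 infected
Step 9: +0 new -> 58 infected

Answer: 58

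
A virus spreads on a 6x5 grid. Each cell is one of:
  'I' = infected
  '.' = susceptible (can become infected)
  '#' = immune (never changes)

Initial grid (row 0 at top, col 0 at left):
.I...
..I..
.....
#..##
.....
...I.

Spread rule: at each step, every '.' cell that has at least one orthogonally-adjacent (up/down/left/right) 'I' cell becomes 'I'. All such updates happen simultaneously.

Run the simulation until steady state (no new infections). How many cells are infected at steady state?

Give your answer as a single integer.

Answer: 27

Derivation:
Step 0 (initial): 3 infected
Step 1: +8 new -> 11 infected
Step 2: +9 new -> 20 infected
Step 3: +6 new -> 26 infected
Step 4: +1 new -> 27 infected
Step 5: +0 new -> 27 infected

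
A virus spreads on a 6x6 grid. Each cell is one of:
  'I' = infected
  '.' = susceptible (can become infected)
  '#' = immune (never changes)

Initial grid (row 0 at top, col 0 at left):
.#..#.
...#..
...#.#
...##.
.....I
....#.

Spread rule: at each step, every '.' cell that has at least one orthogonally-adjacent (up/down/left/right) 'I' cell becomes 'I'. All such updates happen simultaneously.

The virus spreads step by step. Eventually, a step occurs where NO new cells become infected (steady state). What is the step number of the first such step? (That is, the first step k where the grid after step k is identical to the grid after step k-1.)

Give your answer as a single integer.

Answer: 10

Derivation:
Step 0 (initial): 1 infected
Step 1: +3 new -> 4 infected
Step 2: +1 new -> 5 infected
Step 3: +2 new -> 7 infected
Step 4: +3 new -> 10 infected
Step 5: +4 new -> 14 infected
Step 6: +4 new -> 18 infected
Step 7: +3 new -> 21 infected
Step 8: +2 new -> 23 infected
Step 9: +1 new -> 24 infected
Step 10: +0 new -> 24 infected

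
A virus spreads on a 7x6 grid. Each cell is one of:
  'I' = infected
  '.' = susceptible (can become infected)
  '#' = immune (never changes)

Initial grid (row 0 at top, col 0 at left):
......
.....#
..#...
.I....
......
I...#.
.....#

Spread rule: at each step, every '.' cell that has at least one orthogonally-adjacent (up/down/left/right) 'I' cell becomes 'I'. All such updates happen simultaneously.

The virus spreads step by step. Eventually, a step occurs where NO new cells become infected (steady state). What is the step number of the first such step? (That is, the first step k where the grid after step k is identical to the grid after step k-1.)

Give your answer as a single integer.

Answer: 8

Derivation:
Step 0 (initial): 2 infected
Step 1: +7 new -> 9 infected
Step 2: +6 new -> 15 infected
Step 3: +8 new -> 23 infected
Step 4: +7 new -> 30 infected
Step 5: +5 new -> 35 infected
Step 6: +2 new -> 37 infected
Step 7: +1 new -> 38 infected
Step 8: +0 new -> 38 infected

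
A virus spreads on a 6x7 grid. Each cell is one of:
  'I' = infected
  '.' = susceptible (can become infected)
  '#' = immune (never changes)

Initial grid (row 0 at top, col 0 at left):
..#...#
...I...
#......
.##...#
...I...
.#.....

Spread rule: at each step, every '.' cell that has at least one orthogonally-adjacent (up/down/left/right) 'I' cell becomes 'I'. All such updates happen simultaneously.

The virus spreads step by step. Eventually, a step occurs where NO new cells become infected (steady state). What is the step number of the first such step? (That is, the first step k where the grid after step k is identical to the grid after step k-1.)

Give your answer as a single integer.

Answer: 5

Derivation:
Step 0 (initial): 2 infected
Step 1: +8 new -> 10 infected
Step 2: +10 new -> 20 infected
Step 3: +10 new -> 30 infected
Step 4: +5 new -> 35 infected
Step 5: +0 new -> 35 infected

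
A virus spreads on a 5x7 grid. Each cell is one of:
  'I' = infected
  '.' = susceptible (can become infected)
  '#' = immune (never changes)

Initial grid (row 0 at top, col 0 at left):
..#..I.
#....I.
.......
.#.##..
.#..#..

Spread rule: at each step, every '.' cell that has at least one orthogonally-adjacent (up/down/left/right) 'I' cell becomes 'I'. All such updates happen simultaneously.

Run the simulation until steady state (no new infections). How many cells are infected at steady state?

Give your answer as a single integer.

Step 0 (initial): 2 infected
Step 1: +5 new -> 7 infected
Step 2: +5 new -> 12 infected
Step 3: +4 new -> 16 infected
Step 4: +3 new -> 19 infected
Step 5: +3 new -> 22 infected
Step 6: +3 new -> 25 infected
Step 7: +2 new -> 27 infected
Step 8: +1 new -> 28 infected
Step 9: +0 new -> 28 infected

Answer: 28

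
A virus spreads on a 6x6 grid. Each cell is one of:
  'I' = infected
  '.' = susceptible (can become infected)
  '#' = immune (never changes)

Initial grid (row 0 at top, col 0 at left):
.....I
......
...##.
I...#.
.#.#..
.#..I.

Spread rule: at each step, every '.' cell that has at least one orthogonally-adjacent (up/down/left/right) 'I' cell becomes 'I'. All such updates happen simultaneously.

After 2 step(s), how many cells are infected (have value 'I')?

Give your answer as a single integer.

Step 0 (initial): 3 infected
Step 1: +8 new -> 11 infected
Step 2: +9 new -> 20 infected

Answer: 20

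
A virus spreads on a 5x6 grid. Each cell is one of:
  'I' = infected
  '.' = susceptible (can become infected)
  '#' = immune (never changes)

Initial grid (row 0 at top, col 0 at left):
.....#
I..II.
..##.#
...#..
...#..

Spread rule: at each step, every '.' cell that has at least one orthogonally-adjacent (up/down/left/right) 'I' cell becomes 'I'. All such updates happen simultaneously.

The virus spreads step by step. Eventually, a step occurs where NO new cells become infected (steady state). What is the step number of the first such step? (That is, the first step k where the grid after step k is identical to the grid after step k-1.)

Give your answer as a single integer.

Step 0 (initial): 3 infected
Step 1: +8 new -> 11 infected
Step 2: +5 new -> 16 infected
Step 3: +4 new -> 20 infected
Step 4: +3 new -> 23 infected
Step 5: +1 new -> 24 infected
Step 6: +0 new -> 24 infected

Answer: 6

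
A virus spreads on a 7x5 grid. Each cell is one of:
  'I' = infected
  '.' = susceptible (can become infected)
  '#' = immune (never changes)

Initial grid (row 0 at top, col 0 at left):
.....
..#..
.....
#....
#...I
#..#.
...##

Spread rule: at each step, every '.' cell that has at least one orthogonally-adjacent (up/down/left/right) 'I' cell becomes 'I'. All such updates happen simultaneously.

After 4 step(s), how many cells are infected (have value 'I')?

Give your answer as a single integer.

Answer: 18

Derivation:
Step 0 (initial): 1 infected
Step 1: +3 new -> 4 infected
Step 2: +3 new -> 7 infected
Step 3: +5 new -> 12 infected
Step 4: +6 new -> 18 infected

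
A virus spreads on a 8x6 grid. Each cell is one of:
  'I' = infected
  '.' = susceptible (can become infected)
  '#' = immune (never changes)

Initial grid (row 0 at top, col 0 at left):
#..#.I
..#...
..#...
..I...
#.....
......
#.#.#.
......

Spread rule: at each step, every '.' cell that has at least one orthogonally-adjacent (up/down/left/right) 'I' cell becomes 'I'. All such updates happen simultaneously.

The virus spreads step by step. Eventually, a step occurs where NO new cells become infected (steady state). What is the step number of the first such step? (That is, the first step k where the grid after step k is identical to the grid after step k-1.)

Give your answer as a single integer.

Answer: 8

Derivation:
Step 0 (initial): 2 infected
Step 1: +5 new -> 7 infected
Step 2: +9 new -> 16 infected
Step 3: +8 new -> 24 infected
Step 4: +7 new -> 31 infected
Step 5: +4 new -> 35 infected
Step 6: +4 new -> 39 infected
Step 7: +1 new -> 40 infected
Step 8: +0 new -> 40 infected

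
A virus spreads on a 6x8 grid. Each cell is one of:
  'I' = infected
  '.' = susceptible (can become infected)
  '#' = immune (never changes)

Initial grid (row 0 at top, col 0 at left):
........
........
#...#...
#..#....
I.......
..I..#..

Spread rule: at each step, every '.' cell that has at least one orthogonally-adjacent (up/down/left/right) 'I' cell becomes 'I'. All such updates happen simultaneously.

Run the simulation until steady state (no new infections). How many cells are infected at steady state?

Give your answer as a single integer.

Answer: 43

Derivation:
Step 0 (initial): 2 infected
Step 1: +5 new -> 7 infected
Step 2: +4 new -> 11 infected
Step 3: +3 new -> 14 infected
Step 4: +5 new -> 19 infected
Step 5: +6 new -> 25 infected
Step 6: +7 new -> 32 infected
Step 7: +5 new -> 37 infected
Step 8: +3 new -> 40 infected
Step 9: +2 new -> 42 infected
Step 10: +1 new -> 43 infected
Step 11: +0 new -> 43 infected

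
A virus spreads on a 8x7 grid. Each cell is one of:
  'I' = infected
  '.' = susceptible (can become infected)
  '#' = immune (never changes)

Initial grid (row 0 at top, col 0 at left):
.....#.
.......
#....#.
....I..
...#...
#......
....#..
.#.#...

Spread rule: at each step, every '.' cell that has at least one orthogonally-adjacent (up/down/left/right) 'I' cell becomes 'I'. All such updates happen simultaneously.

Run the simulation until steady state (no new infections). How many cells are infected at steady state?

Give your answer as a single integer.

Answer: 48

Derivation:
Step 0 (initial): 1 infected
Step 1: +4 new -> 5 infected
Step 2: +6 new -> 11 infected
Step 3: +10 new -> 21 infected
Step 4: +10 new -> 31 infected
Step 5: +8 new -> 39 infected
Step 6: +6 new -> 45 infected
Step 7: +2 new -> 47 infected
Step 8: +1 new -> 48 infected
Step 9: +0 new -> 48 infected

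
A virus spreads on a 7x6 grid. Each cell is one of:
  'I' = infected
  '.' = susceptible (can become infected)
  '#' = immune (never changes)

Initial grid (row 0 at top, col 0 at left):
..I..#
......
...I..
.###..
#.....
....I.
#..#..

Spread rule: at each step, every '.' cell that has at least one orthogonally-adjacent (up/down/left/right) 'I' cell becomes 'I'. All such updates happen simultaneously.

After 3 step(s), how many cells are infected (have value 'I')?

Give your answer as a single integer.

Answer: 31

Derivation:
Step 0 (initial): 3 infected
Step 1: +10 new -> 13 infected
Step 2: +11 new -> 24 infected
Step 3: +7 new -> 31 infected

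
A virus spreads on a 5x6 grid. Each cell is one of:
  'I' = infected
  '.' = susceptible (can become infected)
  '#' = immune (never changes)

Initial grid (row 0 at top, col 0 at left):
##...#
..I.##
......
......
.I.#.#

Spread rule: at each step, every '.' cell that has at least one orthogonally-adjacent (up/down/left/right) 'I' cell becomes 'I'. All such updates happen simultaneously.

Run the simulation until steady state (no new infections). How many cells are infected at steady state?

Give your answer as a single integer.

Step 0 (initial): 2 infected
Step 1: +7 new -> 9 infected
Step 2: +6 new -> 15 infected
Step 3: +4 new -> 19 infected
Step 4: +2 new -> 21 infected
Step 5: +2 new -> 23 infected
Step 6: +0 new -> 23 infected

Answer: 23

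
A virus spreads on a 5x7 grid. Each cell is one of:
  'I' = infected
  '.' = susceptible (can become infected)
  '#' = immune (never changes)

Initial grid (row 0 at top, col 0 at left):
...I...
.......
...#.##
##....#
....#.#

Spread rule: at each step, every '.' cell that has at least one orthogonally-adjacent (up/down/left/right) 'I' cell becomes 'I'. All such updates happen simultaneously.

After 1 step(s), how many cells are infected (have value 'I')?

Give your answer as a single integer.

Answer: 4

Derivation:
Step 0 (initial): 1 infected
Step 1: +3 new -> 4 infected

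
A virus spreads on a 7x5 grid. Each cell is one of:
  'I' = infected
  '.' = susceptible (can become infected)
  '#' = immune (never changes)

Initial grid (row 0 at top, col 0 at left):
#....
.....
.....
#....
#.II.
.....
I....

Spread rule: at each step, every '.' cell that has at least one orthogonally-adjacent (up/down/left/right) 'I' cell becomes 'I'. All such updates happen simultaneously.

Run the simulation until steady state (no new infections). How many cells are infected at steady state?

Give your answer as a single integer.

Step 0 (initial): 3 infected
Step 1: +8 new -> 11 infected
Step 2: +8 new -> 19 infected
Step 3: +5 new -> 24 infected
Step 4: +5 new -> 29 infected
Step 5: +3 new -> 32 infected
Step 6: +0 new -> 32 infected

Answer: 32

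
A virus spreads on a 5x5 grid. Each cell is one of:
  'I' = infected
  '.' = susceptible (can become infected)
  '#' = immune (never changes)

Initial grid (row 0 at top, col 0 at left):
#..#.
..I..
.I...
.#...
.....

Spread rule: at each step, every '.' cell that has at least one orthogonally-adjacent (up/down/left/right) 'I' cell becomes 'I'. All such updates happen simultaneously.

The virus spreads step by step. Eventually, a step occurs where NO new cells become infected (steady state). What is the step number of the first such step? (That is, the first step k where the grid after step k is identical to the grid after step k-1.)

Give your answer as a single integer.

Answer: 6

Derivation:
Step 0 (initial): 2 infected
Step 1: +5 new -> 7 infected
Step 2: +6 new -> 13 infected
Step 3: +5 new -> 18 infected
Step 4: +3 new -> 21 infected
Step 5: +1 new -> 22 infected
Step 6: +0 new -> 22 infected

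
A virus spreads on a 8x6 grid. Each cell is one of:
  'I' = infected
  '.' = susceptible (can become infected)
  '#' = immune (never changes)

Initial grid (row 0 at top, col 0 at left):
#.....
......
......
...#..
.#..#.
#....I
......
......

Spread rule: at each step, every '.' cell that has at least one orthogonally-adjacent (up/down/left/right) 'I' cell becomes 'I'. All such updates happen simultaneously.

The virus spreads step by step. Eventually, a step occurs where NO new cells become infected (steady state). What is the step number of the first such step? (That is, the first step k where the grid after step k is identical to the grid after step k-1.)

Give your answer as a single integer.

Answer: 10

Derivation:
Step 0 (initial): 1 infected
Step 1: +3 new -> 4 infected
Step 2: +4 new -> 8 infected
Step 3: +6 new -> 14 infected
Step 4: +6 new -> 20 infected
Step 5: +6 new -> 26 infected
Step 6: +6 new -> 32 infected
Step 7: +5 new -> 37 infected
Step 8: +4 new -> 41 infected
Step 9: +2 new -> 43 infected
Step 10: +0 new -> 43 infected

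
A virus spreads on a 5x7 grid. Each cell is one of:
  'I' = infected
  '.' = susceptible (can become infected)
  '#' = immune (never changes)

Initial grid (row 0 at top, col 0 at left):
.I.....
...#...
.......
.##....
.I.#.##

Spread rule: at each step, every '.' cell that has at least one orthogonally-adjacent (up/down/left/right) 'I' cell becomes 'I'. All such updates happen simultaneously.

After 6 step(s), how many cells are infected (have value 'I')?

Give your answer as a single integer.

Step 0 (initial): 2 infected
Step 1: +5 new -> 7 infected
Step 2: +5 new -> 12 infected
Step 3: +3 new -> 15 infected
Step 4: +3 new -> 18 infected
Step 5: +4 new -> 22 infected
Step 6: +3 new -> 25 infected

Answer: 25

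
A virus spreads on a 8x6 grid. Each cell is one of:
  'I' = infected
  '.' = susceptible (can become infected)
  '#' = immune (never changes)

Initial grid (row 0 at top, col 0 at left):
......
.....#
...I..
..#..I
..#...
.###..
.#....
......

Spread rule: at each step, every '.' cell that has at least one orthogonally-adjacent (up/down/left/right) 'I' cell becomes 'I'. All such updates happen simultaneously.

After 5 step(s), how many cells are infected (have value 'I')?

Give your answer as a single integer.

Step 0 (initial): 2 infected
Step 1: +7 new -> 9 infected
Step 2: +7 new -> 16 infected
Step 3: +7 new -> 23 infected
Step 4: +7 new -> 30 infected
Step 5: +4 new -> 34 infected

Answer: 34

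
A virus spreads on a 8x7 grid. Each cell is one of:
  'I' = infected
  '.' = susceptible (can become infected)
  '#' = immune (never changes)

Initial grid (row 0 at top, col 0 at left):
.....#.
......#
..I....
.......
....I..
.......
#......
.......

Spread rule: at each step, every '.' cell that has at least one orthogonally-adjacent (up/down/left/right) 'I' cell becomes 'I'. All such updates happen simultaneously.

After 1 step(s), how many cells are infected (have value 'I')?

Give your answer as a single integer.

Answer: 10

Derivation:
Step 0 (initial): 2 infected
Step 1: +8 new -> 10 infected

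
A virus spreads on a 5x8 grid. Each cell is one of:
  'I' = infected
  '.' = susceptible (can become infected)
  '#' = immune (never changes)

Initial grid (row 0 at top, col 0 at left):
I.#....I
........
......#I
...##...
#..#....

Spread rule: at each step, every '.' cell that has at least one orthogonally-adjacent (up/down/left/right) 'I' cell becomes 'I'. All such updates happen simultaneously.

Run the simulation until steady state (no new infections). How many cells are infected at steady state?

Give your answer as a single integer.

Step 0 (initial): 3 infected
Step 1: +5 new -> 8 infected
Step 2: +6 new -> 14 infected
Step 3: +7 new -> 21 infected
Step 4: +7 new -> 28 infected
Step 5: +5 new -> 33 infected
Step 6: +1 new -> 34 infected
Step 7: +0 new -> 34 infected

Answer: 34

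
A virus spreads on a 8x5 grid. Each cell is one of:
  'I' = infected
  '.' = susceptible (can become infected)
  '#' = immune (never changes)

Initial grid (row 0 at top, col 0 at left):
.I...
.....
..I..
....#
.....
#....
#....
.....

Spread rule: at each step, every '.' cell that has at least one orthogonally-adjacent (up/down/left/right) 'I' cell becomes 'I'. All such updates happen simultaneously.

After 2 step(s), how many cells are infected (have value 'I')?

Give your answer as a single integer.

Step 0 (initial): 2 infected
Step 1: +7 new -> 9 infected
Step 2: +8 new -> 17 infected

Answer: 17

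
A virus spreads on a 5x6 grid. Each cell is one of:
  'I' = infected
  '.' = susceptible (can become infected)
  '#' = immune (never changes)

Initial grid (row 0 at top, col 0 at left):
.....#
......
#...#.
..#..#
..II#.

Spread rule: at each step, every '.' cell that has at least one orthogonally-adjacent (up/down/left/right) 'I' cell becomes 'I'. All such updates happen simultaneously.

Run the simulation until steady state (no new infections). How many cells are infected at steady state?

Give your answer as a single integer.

Step 0 (initial): 2 infected
Step 1: +2 new -> 4 infected
Step 2: +4 new -> 8 infected
Step 3: +4 new -> 12 infected
Step 4: +4 new -> 16 infected
Step 5: +5 new -> 21 infected
Step 6: +2 new -> 23 infected
Step 7: +0 new -> 23 infected

Answer: 23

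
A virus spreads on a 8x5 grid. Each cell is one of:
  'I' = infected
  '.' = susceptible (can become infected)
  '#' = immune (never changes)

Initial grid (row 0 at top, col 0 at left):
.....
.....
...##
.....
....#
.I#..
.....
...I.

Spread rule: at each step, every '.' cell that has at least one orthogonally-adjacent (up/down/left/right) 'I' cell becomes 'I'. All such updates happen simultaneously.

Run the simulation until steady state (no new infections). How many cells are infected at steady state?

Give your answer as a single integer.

Answer: 36

Derivation:
Step 0 (initial): 2 infected
Step 1: +6 new -> 8 infected
Step 2: +8 new -> 16 infected
Step 3: +6 new -> 22 infected
Step 4: +4 new -> 26 infected
Step 5: +4 new -> 30 infected
Step 6: +3 new -> 33 infected
Step 7: +2 new -> 35 infected
Step 8: +1 new -> 36 infected
Step 9: +0 new -> 36 infected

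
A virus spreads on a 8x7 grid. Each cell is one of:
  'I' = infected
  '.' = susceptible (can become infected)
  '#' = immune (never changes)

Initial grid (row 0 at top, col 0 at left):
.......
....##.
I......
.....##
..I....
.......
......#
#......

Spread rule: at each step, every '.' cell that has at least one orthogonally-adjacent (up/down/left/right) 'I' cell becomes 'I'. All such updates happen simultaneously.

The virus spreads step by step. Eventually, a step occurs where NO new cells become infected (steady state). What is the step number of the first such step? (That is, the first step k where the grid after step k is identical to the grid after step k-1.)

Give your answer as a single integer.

Step 0 (initial): 2 infected
Step 1: +7 new -> 9 infected
Step 2: +10 new -> 19 infected
Step 3: +10 new -> 29 infected
Step 4: +9 new -> 38 infected
Step 5: +5 new -> 43 infected
Step 6: +3 new -> 46 infected
Step 7: +3 new -> 49 infected
Step 8: +1 new -> 50 infected
Step 9: +0 new -> 50 infected

Answer: 9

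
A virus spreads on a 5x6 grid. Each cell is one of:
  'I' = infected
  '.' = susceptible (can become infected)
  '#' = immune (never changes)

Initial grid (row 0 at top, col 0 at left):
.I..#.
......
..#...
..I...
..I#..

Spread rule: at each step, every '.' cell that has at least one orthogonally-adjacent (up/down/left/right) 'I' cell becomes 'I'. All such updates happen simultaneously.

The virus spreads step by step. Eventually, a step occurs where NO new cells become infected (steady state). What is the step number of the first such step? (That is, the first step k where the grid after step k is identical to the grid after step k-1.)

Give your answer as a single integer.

Answer: 7

Derivation:
Step 0 (initial): 3 infected
Step 1: +6 new -> 9 infected
Step 2: +8 new -> 17 infected
Step 3: +5 new -> 22 infected
Step 4: +3 new -> 25 infected
Step 5: +1 new -> 26 infected
Step 6: +1 new -> 27 infected
Step 7: +0 new -> 27 infected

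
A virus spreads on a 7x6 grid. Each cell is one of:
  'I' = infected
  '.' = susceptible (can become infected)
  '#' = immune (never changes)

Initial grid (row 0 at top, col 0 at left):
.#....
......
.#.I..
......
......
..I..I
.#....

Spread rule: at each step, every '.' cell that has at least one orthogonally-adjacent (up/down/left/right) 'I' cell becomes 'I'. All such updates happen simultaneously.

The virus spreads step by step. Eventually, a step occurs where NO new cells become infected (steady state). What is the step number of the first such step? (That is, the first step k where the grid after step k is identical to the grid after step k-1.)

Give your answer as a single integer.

Step 0 (initial): 3 infected
Step 1: +11 new -> 14 infected
Step 2: +13 new -> 27 infected
Step 3: +7 new -> 34 infected
Step 4: +3 new -> 37 infected
Step 5: +2 new -> 39 infected
Step 6: +0 new -> 39 infected

Answer: 6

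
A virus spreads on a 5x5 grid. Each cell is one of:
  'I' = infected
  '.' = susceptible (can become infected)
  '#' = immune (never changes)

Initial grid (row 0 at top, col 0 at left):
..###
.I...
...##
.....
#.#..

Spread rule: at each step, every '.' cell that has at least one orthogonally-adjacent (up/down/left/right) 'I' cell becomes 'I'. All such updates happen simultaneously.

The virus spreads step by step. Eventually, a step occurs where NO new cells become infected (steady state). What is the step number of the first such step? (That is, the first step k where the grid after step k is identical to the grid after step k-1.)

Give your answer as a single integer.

Answer: 7

Derivation:
Step 0 (initial): 1 infected
Step 1: +4 new -> 5 infected
Step 2: +5 new -> 10 infected
Step 3: +4 new -> 14 infected
Step 4: +1 new -> 15 infected
Step 5: +2 new -> 17 infected
Step 6: +1 new -> 18 infected
Step 7: +0 new -> 18 infected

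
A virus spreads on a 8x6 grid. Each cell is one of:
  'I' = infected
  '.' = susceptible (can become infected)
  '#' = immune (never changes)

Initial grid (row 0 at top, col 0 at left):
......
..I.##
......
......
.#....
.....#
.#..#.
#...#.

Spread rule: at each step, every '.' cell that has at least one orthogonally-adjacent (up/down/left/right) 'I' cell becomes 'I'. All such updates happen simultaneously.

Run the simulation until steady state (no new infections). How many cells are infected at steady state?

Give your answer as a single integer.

Step 0 (initial): 1 infected
Step 1: +4 new -> 5 infected
Step 2: +6 new -> 11 infected
Step 3: +7 new -> 18 infected
Step 4: +6 new -> 24 infected
Step 5: +6 new -> 30 infected
Step 6: +5 new -> 35 infected
Step 7: +3 new -> 38 infected
Step 8: +0 new -> 38 infected

Answer: 38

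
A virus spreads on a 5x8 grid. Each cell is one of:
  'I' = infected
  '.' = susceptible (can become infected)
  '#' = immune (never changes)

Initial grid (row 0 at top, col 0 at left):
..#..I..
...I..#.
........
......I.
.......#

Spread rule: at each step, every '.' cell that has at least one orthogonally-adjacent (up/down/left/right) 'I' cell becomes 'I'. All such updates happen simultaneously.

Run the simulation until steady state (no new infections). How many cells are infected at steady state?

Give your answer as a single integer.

Step 0 (initial): 3 infected
Step 1: +11 new -> 14 infected
Step 2: +9 new -> 23 infected
Step 3: +7 new -> 30 infected
Step 4: +4 new -> 34 infected
Step 5: +2 new -> 36 infected
Step 6: +1 new -> 37 infected
Step 7: +0 new -> 37 infected

Answer: 37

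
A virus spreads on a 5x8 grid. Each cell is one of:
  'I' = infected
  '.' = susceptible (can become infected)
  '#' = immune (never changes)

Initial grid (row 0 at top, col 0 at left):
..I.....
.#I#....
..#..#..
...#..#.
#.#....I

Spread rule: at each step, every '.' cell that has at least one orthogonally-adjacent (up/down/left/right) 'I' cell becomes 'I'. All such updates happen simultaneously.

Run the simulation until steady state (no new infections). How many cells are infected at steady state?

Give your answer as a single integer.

Step 0 (initial): 3 infected
Step 1: +4 new -> 7 infected
Step 2: +4 new -> 11 infected
Step 3: +7 new -> 18 infected
Step 4: +8 new -> 26 infected
Step 5: +3 new -> 29 infected
Step 6: +1 new -> 30 infected
Step 7: +2 new -> 32 infected
Step 8: +0 new -> 32 infected

Answer: 32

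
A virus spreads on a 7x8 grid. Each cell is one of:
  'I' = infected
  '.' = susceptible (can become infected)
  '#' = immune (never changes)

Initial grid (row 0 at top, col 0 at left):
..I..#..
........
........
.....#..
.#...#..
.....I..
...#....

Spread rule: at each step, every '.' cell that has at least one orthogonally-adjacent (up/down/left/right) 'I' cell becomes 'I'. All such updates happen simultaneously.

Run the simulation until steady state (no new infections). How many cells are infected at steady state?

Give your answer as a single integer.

Answer: 51

Derivation:
Step 0 (initial): 2 infected
Step 1: +6 new -> 8 infected
Step 2: +11 new -> 19 infected
Step 3: +11 new -> 30 infected
Step 4: +10 new -> 40 infected
Step 5: +6 new -> 46 infected
Step 6: +4 new -> 50 infected
Step 7: +1 new -> 51 infected
Step 8: +0 new -> 51 infected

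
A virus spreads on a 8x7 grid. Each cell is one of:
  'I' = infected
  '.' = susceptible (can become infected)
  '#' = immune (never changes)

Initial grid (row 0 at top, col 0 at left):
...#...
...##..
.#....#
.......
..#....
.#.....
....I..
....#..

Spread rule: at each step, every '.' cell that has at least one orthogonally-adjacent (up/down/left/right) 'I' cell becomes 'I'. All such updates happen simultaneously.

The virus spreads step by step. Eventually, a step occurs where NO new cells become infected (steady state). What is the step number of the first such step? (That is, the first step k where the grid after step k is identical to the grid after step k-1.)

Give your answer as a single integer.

Answer: 11

Derivation:
Step 0 (initial): 1 infected
Step 1: +3 new -> 4 infected
Step 2: +7 new -> 11 infected
Step 3: +8 new -> 19 infected
Step 4: +6 new -> 25 infected
Step 5: +6 new -> 31 infected
Step 6: +4 new -> 35 infected
Step 7: +5 new -> 40 infected
Step 8: +5 new -> 45 infected
Step 9: +2 new -> 47 infected
Step 10: +1 new -> 48 infected
Step 11: +0 new -> 48 infected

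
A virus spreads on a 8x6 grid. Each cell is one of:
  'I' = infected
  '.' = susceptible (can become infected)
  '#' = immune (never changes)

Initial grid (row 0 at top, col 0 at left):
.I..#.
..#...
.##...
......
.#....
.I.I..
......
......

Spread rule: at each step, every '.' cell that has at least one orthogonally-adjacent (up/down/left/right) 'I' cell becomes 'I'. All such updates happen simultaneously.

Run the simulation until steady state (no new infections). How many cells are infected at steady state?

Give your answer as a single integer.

Answer: 43

Derivation:
Step 0 (initial): 3 infected
Step 1: +9 new -> 12 infected
Step 2: +12 new -> 24 infected
Step 3: +11 new -> 35 infected
Step 4: +5 new -> 40 infected
Step 5: +2 new -> 42 infected
Step 6: +1 new -> 43 infected
Step 7: +0 new -> 43 infected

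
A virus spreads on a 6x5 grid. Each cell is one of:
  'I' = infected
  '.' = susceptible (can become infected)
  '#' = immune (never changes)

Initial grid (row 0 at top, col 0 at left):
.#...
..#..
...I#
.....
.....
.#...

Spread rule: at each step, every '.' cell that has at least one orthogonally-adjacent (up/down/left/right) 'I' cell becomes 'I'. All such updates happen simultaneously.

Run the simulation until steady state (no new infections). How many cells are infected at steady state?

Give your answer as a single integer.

Answer: 26

Derivation:
Step 0 (initial): 1 infected
Step 1: +3 new -> 4 infected
Step 2: +6 new -> 10 infected
Step 3: +8 new -> 18 infected
Step 4: +5 new -> 23 infected
Step 5: +2 new -> 25 infected
Step 6: +1 new -> 26 infected
Step 7: +0 new -> 26 infected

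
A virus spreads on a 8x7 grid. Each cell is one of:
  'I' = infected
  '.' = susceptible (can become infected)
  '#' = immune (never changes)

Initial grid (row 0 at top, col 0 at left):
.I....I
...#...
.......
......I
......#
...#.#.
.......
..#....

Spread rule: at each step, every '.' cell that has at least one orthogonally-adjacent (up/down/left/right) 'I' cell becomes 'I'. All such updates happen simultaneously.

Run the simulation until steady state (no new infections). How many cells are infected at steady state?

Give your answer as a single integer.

Step 0 (initial): 3 infected
Step 1: +7 new -> 10 infected
Step 2: +9 new -> 19 infected
Step 3: +7 new -> 26 infected
Step 4: +6 new -> 32 infected
Step 5: +4 new -> 36 infected
Step 6: +6 new -> 42 infected
Step 7: +6 new -> 48 infected
Step 8: +3 new -> 51 infected
Step 9: +0 new -> 51 infected

Answer: 51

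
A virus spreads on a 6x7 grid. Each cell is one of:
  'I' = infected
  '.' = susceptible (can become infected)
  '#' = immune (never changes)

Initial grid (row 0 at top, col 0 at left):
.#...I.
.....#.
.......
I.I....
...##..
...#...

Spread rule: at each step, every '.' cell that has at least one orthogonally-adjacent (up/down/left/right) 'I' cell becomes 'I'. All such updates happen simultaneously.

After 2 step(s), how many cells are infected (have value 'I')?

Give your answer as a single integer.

Answer: 22

Derivation:
Step 0 (initial): 3 infected
Step 1: +8 new -> 11 infected
Step 2: +11 new -> 22 infected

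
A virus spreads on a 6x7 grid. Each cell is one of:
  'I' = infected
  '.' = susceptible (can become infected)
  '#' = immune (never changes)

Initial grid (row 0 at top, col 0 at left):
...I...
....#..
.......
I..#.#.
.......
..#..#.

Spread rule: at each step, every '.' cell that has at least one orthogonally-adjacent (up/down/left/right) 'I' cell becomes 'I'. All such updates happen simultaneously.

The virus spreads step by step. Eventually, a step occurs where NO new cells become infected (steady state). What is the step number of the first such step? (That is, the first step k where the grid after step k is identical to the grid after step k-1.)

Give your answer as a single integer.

Step 0 (initial): 2 infected
Step 1: +6 new -> 8 infected
Step 2: +9 new -> 17 infected
Step 3: +8 new -> 25 infected
Step 4: +4 new -> 29 infected
Step 5: +3 new -> 32 infected
Step 6: +3 new -> 35 infected
Step 7: +1 new -> 36 infected
Step 8: +1 new -> 37 infected
Step 9: +0 new -> 37 infected

Answer: 9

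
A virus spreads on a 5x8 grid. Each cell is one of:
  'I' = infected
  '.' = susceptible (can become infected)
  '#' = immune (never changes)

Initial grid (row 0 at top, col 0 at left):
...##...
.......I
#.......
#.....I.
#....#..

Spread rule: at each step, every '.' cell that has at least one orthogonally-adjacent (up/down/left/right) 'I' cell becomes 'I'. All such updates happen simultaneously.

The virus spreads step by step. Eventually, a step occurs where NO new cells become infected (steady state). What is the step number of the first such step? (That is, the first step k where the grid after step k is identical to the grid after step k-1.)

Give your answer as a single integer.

Answer: 9

Derivation:
Step 0 (initial): 2 infected
Step 1: +7 new -> 9 infected
Step 2: +5 new -> 14 infected
Step 3: +5 new -> 19 infected
Step 4: +4 new -> 23 infected
Step 5: +4 new -> 27 infected
Step 6: +4 new -> 31 infected
Step 7: +2 new -> 33 infected
Step 8: +1 new -> 34 infected
Step 9: +0 new -> 34 infected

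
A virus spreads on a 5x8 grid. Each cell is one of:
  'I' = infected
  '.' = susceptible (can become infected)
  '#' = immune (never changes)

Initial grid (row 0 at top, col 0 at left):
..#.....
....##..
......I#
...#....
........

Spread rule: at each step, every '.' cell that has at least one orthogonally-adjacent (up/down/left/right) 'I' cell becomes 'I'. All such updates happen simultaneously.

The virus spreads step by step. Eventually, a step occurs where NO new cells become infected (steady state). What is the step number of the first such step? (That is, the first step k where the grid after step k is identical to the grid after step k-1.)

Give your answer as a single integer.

Step 0 (initial): 1 infected
Step 1: +3 new -> 4 infected
Step 2: +6 new -> 10 infected
Step 3: +6 new -> 16 infected
Step 4: +4 new -> 20 infected
Step 5: +5 new -> 25 infected
Step 6: +4 new -> 29 infected
Step 7: +4 new -> 33 infected
Step 8: +2 new -> 35 infected
Step 9: +0 new -> 35 infected

Answer: 9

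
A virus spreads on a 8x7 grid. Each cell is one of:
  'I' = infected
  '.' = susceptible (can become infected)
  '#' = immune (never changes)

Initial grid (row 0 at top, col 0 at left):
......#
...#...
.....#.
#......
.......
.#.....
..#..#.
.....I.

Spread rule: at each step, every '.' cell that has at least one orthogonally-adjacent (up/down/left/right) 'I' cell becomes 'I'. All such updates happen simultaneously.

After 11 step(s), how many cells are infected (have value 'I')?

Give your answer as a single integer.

Answer: 48

Derivation:
Step 0 (initial): 1 infected
Step 1: +2 new -> 3 infected
Step 2: +3 new -> 6 infected
Step 3: +4 new -> 10 infected
Step 4: +5 new -> 15 infected
Step 5: +7 new -> 22 infected
Step 6: +6 new -> 28 infected
Step 7: +6 new -> 34 infected
Step 8: +5 new -> 39 infected
Step 9: +4 new -> 43 infected
Step 10: +3 new -> 46 infected
Step 11: +2 new -> 48 infected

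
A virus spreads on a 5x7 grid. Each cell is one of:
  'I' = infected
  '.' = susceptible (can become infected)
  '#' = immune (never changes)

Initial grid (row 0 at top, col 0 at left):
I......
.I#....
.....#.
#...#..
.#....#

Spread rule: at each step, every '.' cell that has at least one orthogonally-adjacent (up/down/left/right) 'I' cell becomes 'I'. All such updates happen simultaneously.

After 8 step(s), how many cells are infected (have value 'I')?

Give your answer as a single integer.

Answer: 27

Derivation:
Step 0 (initial): 2 infected
Step 1: +3 new -> 5 infected
Step 2: +4 new -> 9 infected
Step 3: +3 new -> 12 infected
Step 4: +5 new -> 17 infected
Step 5: +3 new -> 20 infected
Step 6: +3 new -> 23 infected
Step 7: +2 new -> 25 infected
Step 8: +2 new -> 27 infected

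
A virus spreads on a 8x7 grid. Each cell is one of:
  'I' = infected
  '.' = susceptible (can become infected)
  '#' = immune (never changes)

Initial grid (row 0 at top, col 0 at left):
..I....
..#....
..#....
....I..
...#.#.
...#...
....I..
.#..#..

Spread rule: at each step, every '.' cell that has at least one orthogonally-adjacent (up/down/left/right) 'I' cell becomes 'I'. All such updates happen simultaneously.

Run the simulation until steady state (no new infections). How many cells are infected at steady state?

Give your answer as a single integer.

Answer: 49

Derivation:
Step 0 (initial): 3 infected
Step 1: +9 new -> 12 infected
Step 2: +14 new -> 26 infected
Step 3: +13 new -> 39 infected
Step 4: +7 new -> 46 infected
Step 5: +3 new -> 49 infected
Step 6: +0 new -> 49 infected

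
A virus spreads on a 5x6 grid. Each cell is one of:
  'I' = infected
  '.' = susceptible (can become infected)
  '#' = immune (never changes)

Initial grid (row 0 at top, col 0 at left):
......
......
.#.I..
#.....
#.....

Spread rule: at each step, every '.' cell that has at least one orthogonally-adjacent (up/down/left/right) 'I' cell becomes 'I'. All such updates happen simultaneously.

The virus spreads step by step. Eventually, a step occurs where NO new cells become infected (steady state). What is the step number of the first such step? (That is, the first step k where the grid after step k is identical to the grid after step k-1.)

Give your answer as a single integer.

Step 0 (initial): 1 infected
Step 1: +4 new -> 5 infected
Step 2: +7 new -> 12 infected
Step 3: +8 new -> 20 infected
Step 4: +5 new -> 25 infected
Step 5: +2 new -> 27 infected
Step 6: +0 new -> 27 infected

Answer: 6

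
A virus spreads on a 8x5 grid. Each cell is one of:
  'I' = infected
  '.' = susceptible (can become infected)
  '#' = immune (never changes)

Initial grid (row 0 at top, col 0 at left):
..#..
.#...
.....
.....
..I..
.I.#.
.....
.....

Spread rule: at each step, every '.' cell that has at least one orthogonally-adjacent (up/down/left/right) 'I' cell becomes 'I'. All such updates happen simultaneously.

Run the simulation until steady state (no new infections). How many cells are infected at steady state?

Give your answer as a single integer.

Step 0 (initial): 2 infected
Step 1: +6 new -> 8 infected
Step 2: +8 new -> 16 infected
Step 3: +9 new -> 25 infected
Step 4: +5 new -> 30 infected
Step 5: +4 new -> 34 infected
Step 6: +2 new -> 36 infected
Step 7: +1 new -> 37 infected
Step 8: +0 new -> 37 infected

Answer: 37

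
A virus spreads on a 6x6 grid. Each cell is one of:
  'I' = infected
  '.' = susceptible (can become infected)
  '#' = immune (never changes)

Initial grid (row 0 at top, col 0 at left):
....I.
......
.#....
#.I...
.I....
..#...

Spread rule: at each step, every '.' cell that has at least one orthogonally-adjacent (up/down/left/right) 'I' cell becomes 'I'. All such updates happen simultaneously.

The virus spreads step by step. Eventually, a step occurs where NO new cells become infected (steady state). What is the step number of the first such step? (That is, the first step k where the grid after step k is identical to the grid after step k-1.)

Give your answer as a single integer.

Answer: 6

Derivation:
Step 0 (initial): 3 infected
Step 1: +9 new -> 12 infected
Step 2: +9 new -> 21 infected
Step 3: +6 new -> 27 infected
Step 4: +4 new -> 31 infected
Step 5: +2 new -> 33 infected
Step 6: +0 new -> 33 infected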